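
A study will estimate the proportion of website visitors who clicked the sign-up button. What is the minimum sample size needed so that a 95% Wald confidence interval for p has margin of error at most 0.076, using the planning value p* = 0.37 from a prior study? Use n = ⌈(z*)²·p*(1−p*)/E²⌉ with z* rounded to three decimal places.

The 95% critical value is z* = 1.960.
p*(1−p*) = 0.37·0.63 = 0.2331.
Required n before rounding: 3.841600 × 0.2331 / 0.076² = 155.034.
⌈155.034⌉ = 156.

n = 156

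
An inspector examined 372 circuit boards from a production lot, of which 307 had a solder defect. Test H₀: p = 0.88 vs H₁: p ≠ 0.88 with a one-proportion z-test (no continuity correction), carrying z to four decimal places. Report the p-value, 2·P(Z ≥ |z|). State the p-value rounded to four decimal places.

p-value = 0.0012

Sample proportion p̂ = 307/372 = 0.82527.
Under H₀, SE = √(p₀(1−p₀)/n) = √(0.88·0.12/372) = √0.000283871 = 0.016848.
Test statistic (full precision, shown to 4 dp): z = (307/372 − 0.88)/SE₀ ≈ -3.2484.
p-value = 2·P(Z ≥ |z|) with z = -3.2484 → 0.0012.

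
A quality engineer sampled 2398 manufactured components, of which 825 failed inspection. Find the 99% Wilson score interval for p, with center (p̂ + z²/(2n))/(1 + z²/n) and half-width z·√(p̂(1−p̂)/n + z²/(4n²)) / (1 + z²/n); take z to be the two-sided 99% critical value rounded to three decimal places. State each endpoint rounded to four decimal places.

Here p̂ = 825/2398 = 0.34404 and z = 2.576 (z² = 6.635776).
Denominator 1 + z²/n = 1 + 6.635776/2398 = 1.002767.
Center = (0.34404 + 0.001384)/1.002767 = 0.34447.
Radicand: p̂(1−p̂)/n + z²/(4n²) = 0.000094110 + 0.000000288 = 0.000094398.
Half-width = 2.576·√0.000094398/1.002767 = 0.02496.
Interval: 0.34447 ± 0.02496 → (0.3195, 0.3694).

(0.3195, 0.3694)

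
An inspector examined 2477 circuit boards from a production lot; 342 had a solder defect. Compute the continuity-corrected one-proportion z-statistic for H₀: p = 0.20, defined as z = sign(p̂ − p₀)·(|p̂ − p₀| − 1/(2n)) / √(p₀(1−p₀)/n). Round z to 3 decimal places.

Sample proportion p̂ = 342/2477 = 0.13807. p̂ − p₀ = -0.061930.
1/(2n) = 0.000202.
Corrected numerator: |-0.061930| − 0.000202 = 0.061728.
Under H₀, SE = √(p₀(1−p₀)/n) = √(0.20·0.80/2477) = √0.000064594 = 0.008037.
z = (−)0.061728/0.008037 = -7.680.

z = -7.680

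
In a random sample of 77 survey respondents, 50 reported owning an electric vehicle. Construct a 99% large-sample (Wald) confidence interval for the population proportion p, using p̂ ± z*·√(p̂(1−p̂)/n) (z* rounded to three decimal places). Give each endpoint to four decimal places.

p̂ = 50/77 = 0.64935.
SE(p̂) = √(0.64935·0.35065/77) = 0.054379.
For 99% confidence, z* = 2.576.
Margin of error: 2.576 × 0.054379 = 0.14008.
Interval: 0.64935 ± 0.14008 → (0.5093, 0.7894).

(0.5093, 0.7894)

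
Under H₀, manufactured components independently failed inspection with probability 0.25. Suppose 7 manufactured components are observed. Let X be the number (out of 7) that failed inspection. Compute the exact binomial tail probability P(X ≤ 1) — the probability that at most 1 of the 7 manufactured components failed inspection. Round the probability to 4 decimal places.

P = 0.4449

X ~ Binomial(n=7, p=0.25).
P(X ≤ 1) = C(7,0)·0.25^0·0.75^7 + C(7,1)·0.25^1·0.75^6.
= 0.133484 + 0.311462 = 0.4449.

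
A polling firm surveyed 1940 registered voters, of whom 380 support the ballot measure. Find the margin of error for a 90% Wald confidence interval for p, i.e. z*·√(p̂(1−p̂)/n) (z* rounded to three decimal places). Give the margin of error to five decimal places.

ME = 0.01482

Sample proportion p̂ = 380/1940 = 0.19588.
SE = √(p̂(1−p̂)/n) = √(0.157509/1940) = 0.009011.
For 90% confidence, z* = 1.645.
Margin of error = z*·SE = 1.645 × 0.009011 = 0.01482.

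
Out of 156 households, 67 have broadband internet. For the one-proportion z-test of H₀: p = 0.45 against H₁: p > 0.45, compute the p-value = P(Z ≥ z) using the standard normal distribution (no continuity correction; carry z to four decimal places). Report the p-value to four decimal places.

With x = 67 successes in n = 156, p̂ = 0.42949.
Under H₀, SE = √(p₀(1−p₀)/n) = √(0.45·0.55/156) = √0.001586538 = 0.039831.
z = (p̂ − p₀)/SE = (67/156 − 0.45)/0.039831 ≈ -0.5150.
p-value = P(Z ≥ z) with z = -0.5150 → 0.6967.

p-value = 0.6967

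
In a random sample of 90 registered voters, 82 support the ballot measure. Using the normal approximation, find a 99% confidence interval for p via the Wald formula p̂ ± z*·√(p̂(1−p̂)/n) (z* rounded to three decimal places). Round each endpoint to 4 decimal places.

p̂ = 82/90 = 0.91111.
SE = √(p̂(1−p̂)/n) = √(0.080988/90) = 0.029998.
The 99% critical value is z* = 2.576.
Margin of error: 2.576 × 0.029998 = 0.07727.
Interval: 0.91111 ± 0.07727 → (0.8338, 0.9884).

(0.8338, 0.9884)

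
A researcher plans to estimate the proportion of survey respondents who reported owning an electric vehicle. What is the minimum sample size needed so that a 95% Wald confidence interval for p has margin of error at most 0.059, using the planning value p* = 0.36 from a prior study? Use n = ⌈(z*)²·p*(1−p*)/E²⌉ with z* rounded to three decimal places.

For 95% confidence, z* = 1.960.
p*(1−p*) = 0.2304.
Required n before rounding: 3.841600 × 0.2304 / 0.059² = 254.267.
Rounding up, n = 255.

n = 255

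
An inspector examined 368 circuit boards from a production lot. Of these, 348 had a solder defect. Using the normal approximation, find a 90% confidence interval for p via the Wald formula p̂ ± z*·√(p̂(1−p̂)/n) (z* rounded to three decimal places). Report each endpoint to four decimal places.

The sample proportion is 348/368 = 0.94565.
Standard error of p̂: √(0.051394/368) = √0.000139658 = 0.011818.
The 90% critical value is z* = 1.645.
Margin = 1.645·0.011818 = 0.01944.
CI: 0.94565 ± 0.01944 = (0.9262, 0.9651).

(0.9262, 0.9651)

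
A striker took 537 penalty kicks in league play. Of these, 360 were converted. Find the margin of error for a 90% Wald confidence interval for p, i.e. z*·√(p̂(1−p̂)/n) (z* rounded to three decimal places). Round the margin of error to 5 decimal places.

p̂ = 360/537 = 0.67039.
SE(p̂) = √(0.67039·0.32961/537) = 0.020285.
z* = 1.645 at the 90% level.
Margin of error = z*·SE = 1.645 × 0.020285 = 0.03337.

ME = 0.03337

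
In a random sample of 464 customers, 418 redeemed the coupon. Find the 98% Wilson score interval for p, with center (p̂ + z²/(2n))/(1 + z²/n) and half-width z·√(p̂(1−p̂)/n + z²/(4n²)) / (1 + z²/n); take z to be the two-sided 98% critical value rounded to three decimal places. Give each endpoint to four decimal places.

(0.8638, 0.9287)

p̂ = 418/464 = 0.90086; z = 2.326, so z² = 5.410276.
Denominator 1 + z²/n = 1 + 5.410276/464 = 1.011660.
Center = (0.90086 + 0.005830)/1.011660 = 0.89624.
Radicand: p̂(1−p̂)/n + z²/(4n²) = 0.000192478 + 0.000006282 = 0.000198760.
Half-width = z·√(radicand)/denom = 2.326·0.014098/1.011660 = 0.03241.
CI: 0.89624 ± 0.03241 = (0.8638, 0.9287).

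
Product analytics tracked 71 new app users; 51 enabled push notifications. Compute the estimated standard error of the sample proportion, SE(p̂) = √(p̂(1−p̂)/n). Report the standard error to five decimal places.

Sample proportion p̂ = 51/71 = 0.71831.
p̂(1−p̂) = 0.202341.
SE = √(0.202341/71) = 0.05338.

SE = 0.05338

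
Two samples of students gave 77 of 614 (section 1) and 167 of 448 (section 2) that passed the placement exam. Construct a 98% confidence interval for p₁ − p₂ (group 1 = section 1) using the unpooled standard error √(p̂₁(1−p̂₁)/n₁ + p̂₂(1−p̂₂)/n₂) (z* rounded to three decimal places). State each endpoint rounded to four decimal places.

(-0.3089, -0.1858)

p̂₁ = 0.12541, p̂₂ = 0.37277, so the observed difference is -0.24736.
SE = √(0.000178632 + 0.000521902) = √0.000700534 = 0.026468.
z* = 2.326 at the 98% level. Margin = 2.326·0.026468 = 0.06156.
Interval: -0.24736 ± 0.06156 → (-0.3089, -0.1858).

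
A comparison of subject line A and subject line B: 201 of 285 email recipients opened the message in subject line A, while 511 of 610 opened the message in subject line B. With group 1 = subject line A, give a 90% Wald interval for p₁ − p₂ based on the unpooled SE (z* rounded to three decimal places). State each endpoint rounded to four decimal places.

p̂₁ = 0.70526, p̂₂ = 0.83770, so the observed difference is -0.13244.
SE = √(0.000729358 + 0.000222878) = √0.000952236 = 0.030858.
The 90% critical value is z* = 1.645. Margin of error = 0.05076.
CI: -0.13244 ± 0.05076 = (-0.1832, -0.0817).

(-0.1832, -0.0817)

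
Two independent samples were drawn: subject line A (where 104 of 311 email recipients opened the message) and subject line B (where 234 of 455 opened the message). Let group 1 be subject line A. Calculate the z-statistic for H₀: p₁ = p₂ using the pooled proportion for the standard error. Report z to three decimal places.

z = -4.924

Sample proportions: p̂₁ = 104/311 = 0.33441 and p̂₂ = 234/455 = 0.51429.
Pooled p̂ = (104+234)/(311+455) = 338/766 = 0.44125.
SE = √[p̂(1−p̂)(1/n₁+1/n₂)] = √[0.44125·0.55875·(1/311+1/455)] ≈ 0.036533.
z = (p̂₁ − p̂₂)/SE = (0.33441 − 0.51429)/0.036533 = -0.17988/0.036533 = -4.924.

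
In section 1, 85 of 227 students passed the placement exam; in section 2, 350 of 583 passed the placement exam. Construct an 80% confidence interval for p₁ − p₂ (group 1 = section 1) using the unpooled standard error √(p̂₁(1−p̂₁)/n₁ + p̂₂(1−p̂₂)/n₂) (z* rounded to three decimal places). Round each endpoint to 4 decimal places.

p̂₁ = 0.37445, p̂₂ = 0.60034, so the observed difference is -0.22589.
SE = √(0.001031881 + 0.000411546) = √0.001443427 = 0.037992.
For 80% confidence, z* = 1.282. Margin of error = 0.04871.
So the interval runs from -0.2746 to -0.1772.

(-0.2746, -0.1772)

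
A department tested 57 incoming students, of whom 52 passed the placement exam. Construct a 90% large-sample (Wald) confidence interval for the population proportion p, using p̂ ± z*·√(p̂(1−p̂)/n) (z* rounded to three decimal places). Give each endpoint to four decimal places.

(0.8506, 0.9739)

Sample proportion p̂ = 52/57 = 0.91228.
Standard error of p̂: √(0.080025/57) = √0.001403941 = 0.037469.
The 90% critical value is z* = 1.645.
Margin of error: 1.645 × 0.037469 = 0.06164.
So the interval runs from 0.8506 to 0.9739.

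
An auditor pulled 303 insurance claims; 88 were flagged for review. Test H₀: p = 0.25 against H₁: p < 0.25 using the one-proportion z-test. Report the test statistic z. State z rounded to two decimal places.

z = 1.63

With x = 88 successes in n = 303, p̂ = 0.29043.
SE₀ = √(0.25·0.75/303) = 0.024876.
z = (0.29043 − 0.25)/0.024876 = 0.04043/0.024876 = 1.63.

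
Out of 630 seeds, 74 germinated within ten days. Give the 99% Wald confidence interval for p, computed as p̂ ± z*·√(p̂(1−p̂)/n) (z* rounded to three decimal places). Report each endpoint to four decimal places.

(0.0844, 0.1505)

With x = 74 successes in n = 630, p̂ = 0.11746.
SE(p̂) = √(0.11746·0.88254/630) = 0.012828.
For 99% confidence, z* = 2.576.
Margin of error: 2.576 × 0.012828 = 0.03304.
So the interval runs from 0.0844 to 0.1505.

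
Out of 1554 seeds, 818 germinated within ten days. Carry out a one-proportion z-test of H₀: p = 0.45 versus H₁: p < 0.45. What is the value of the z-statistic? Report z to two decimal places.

The sample proportion is 818/1554 = 0.52638.
Under H₀, SE = √(p₀(1−p₀)/n) = √(0.45·0.55/1554) = √0.000159266 = 0.012620.
z = (0.52638 − 0.45)/0.012620 = 0.07638/0.012620 = 6.05.

z = 6.05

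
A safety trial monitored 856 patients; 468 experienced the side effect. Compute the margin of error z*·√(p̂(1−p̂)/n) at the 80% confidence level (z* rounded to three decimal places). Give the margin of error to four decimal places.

The sample proportion is 468/856 = 0.54673.
Standard error of p̂: √(0.247816/856) = √0.000289505 = 0.017015.
For 80% confidence, z* = 1.282.
Margin of error = z*·SE = 1.282 × 0.017015 = 0.0218.

ME = 0.0218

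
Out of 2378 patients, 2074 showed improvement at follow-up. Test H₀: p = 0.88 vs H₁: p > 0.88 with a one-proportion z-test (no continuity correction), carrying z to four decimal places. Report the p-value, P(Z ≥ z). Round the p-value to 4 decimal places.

p-value = 0.8803

Sample proportion p̂ = 2074/2378 = 0.87216.
Under H₀, SE = √(p₀(1−p₀)/n) = √(0.88·0.12/2378) = √0.000044407 = 0.006664.
z = (p̂ − p₀)/SE = (2074/2378 − 0.88)/0.006664 ≈ -1.1763.
p-value = P(Z ≥ z) with z = -1.1763 → 0.8803.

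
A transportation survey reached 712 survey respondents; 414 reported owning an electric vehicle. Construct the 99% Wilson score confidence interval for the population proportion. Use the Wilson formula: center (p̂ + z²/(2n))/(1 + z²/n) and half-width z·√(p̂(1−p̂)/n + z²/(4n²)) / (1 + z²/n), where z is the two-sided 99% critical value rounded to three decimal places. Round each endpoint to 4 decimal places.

(0.5333, 0.6281)

p̂ = 414/712 = 0.58146; z = 2.576, so z² = 6.635776.
Denominator 1 + z²/n = 1 + 6.635776/712 = 1.009320.
Center = (0.58146 + 0.004660)/1.009320 = 0.58071.
Radicand: p̂(1−p̂)/n + z²/(4n²) = 0.000341804 + 0.000003272 = 0.000345076.
Half-width = 2.576·√0.000345076/1.009320 = 0.04741.
So the interval runs from 0.5333 to 0.6281.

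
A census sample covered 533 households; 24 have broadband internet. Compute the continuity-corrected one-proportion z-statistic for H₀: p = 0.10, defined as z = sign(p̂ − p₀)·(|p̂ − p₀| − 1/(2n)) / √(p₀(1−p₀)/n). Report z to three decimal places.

z = -4.158

The sample proportion is 24/533 = 0.04503. p̂ − p₀ = -0.054972.
Continuity correction 1/(2n) = 1/1066 = 0.000938.
Corrected numerator: |-0.054972| − 0.000938 = 0.054034.
Under H₀, SE = √(p₀(1−p₀)/n) = √(0.10·0.90/533) = √0.000168856 = 0.012994.
z = (−)0.054034/0.012994 = -4.158.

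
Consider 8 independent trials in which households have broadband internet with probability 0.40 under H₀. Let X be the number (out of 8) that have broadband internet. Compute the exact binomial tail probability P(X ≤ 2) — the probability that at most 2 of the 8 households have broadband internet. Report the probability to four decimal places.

P = 0.3154

X is binomial with n = 8 and p = 0.40.
P(X ≤ 2) = C(8,0)·0.40^0·0.60^8 + C(8,1)·0.40^1·0.60^7 + C(8,2)·0.40^2·0.60^6.
= 0.016796 + 0.089580 + 0.209019 = 0.3154.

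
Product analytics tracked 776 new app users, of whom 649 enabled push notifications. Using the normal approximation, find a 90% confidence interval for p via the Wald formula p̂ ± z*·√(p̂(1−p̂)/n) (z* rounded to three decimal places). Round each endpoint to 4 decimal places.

(0.8145, 0.8582)

With x = 649 successes in n = 776, p̂ = 0.83634.
SE = √(p̂(1−p̂)/n) = √(0.136875/776) = 0.013281.
For 90% confidence, z* = 1.645.
Margin = 1.645·0.013281 = 0.02185.
So the interval runs from 0.8145 to 0.8582.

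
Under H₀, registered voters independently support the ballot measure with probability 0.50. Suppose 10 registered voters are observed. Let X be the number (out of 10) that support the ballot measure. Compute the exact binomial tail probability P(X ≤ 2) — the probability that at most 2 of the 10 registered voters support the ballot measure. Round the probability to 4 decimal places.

X is binomial with n = 10 and p = 0.50.
P(X ≤ 2) = C(10,0)·0.50^0·0.50^10 + C(10,1)·0.50^1·0.50^9 + C(10,2)·0.50^2·0.50^8.
= 0.000977 + 0.009766 + 0.043945 = 0.0547.

P = 0.0547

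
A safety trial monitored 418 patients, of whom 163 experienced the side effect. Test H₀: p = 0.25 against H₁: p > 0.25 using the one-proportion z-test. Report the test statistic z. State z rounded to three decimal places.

z = 6.608

Sample proportion p̂ = 163/418 = 0.38995.
Null standard error: √(0.25·0.75/418) = √0.000448565 = 0.021179.
z = (p̂ − p₀)/SE = (0.38995 − 0.25)/0.021179 = 6.608.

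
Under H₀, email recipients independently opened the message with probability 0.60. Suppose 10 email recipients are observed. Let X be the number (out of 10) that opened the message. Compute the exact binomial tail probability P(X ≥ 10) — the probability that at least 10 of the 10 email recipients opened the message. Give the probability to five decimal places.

P = 0.00605

X ~ Binomial(n=10, p=0.60).
P(X ≥ 10) = C(10,10)·0.60^10·0.40^0.
= 0.006047 = 0.00605.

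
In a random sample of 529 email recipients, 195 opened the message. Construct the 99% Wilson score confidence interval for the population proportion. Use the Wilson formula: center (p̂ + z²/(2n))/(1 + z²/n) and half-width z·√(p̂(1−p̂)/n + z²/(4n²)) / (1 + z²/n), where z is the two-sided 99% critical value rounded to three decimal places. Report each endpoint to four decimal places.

p̂ = 195/529 = 0.36862; z = 2.576, so z² = 6.635776.
1 + z²/n = 1.012544.
Adjusted center: (0.36862 + z²/(2n))/1.012544 = 0.37025.
Radicand: p̂(1−p̂)/n + z²/(4n²) = 0.000439961 + 0.000005928 = 0.000445889.
Half-width = z·√(radicand)/denom = 2.576·0.021116/1.012544 = 0.05372.
So the interval runs from 0.3165 to 0.4240.

(0.3165, 0.4240)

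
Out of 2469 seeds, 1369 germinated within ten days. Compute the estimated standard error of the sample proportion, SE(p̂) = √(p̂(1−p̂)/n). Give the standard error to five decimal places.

The sample proportion is 1369/2469 = 0.55448.
p̂(1−p̂) = 0.247032.
Dividing by n and taking the root: √0.000100053 = 0.01000.

SE = 0.01000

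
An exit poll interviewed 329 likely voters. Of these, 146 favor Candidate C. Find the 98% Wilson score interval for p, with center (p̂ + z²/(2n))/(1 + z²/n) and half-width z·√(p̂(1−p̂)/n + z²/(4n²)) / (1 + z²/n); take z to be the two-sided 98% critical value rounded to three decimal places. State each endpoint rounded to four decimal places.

p̂ = 146/329 = 0.44377; z = 2.326, so z² = 5.410276.
1 + z²/n = 1.016445.
Center = (0.44377 + 0.008222)/1.016445 = 0.44468.
Radicand: p̂(1−p̂)/n + z²/(4n²) = 0.000750268 + 0.000012496 = 0.000762764.
Half-width = 2.326·√0.000762764/1.016445 = 0.06320.
CI: 0.44468 ± 0.06320 = (0.3815, 0.5079).

(0.3815, 0.5079)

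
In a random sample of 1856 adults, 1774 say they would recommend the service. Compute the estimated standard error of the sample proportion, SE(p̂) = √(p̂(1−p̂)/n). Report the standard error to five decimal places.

Sample proportion p̂ = 1774/1856 = 0.95582.
p̂(1−p̂) = 0.95582·0.04418 = 0.042228.
SE = √(0.042228/1856) = 0.00477.

SE = 0.00477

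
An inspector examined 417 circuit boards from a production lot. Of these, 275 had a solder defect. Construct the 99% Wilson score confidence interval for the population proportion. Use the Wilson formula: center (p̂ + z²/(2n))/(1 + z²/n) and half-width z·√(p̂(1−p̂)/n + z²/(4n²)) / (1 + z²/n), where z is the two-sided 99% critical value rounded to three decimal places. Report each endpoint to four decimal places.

(0.5976, 0.7163)

Here p̂ = 275/417 = 0.65947 and z = 2.576 (z² = 6.635776).
1 + z²/n = 1.015913.
Adjusted center: (0.65947 + z²/(2n))/1.015913 = 0.65697.
Radicand: p̂(1−p̂)/n + z²/(4n²) = 0.000538534 + 0.000009540 = 0.000548074.
Half-width = z·√(radicand)/denom = 2.576·0.023411/1.015913 = 0.05936.
Interval: 0.65697 ± 0.05936 → (0.5976, 0.7163).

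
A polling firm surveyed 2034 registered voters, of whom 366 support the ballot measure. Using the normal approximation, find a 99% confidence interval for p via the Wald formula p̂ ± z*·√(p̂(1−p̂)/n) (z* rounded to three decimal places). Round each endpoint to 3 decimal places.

(0.158, 0.202)

Sample proportion p̂ = 366/2034 = 0.17994.
SE = √(p̂(1−p̂)/n) = √(0.147562/2034) = 0.008518.
The 99% critical value is z* = 2.576.
Margin of error: 2.576 × 0.008518 = 0.02194.
Interval: 0.17994 ± 0.02194 → (0.158, 0.202).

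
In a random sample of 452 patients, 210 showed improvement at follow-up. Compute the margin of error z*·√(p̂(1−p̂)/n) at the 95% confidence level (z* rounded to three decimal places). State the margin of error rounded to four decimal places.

ME = 0.0460

p̂ = 210/452 = 0.46460.
SE(p̂) = √(0.46460·0.53540/452) = 0.023459.
For 95% confidence, z* = 1.960.
So ME = 0.0460.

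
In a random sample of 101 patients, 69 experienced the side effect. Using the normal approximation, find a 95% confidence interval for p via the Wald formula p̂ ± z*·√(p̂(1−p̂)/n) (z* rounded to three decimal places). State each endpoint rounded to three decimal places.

The sample proportion is 69/101 = 0.68317.
SE = √(p̂(1−p̂)/n) = √(0.216449/101) = 0.046293.
For 95% confidence, z* = 1.960.
Margin of error: 1.960 × 0.046293 = 0.09073.
CI: 0.68317 ± 0.09073 = (0.592, 0.774).

(0.592, 0.774)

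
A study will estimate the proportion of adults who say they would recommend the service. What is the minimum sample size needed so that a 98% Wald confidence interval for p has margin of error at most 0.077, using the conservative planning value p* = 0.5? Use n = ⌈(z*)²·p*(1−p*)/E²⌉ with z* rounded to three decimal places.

n = 229

For 98% confidence, z* = 2.326.
p*(1−p*) = 0.50·0.50 = 0.2500.
(z*)²·p*(1−p*)/E² = 5.410276·0.2500/0.005929 = 228.128.
Rounding up, n = 229.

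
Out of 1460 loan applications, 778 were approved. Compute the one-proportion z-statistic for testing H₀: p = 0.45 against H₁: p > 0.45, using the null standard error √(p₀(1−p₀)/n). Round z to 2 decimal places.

p̂ = 778/1460 = 0.53288.
SE₀ = √(0.45·0.55/1460) = 0.013020.
z = (p̂ − p₀)/SE = (0.53288 − 0.45)/0.013020 = 6.37.

z = 6.37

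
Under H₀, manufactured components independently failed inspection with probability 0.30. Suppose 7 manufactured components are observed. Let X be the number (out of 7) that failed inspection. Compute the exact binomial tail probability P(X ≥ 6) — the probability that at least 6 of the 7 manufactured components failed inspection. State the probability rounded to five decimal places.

P = 0.00379

X is binomial with n = 7 and p = 0.30.
P(X ≥ 6) = C(7,6)·0.30^6·0.70^1 + C(7,7)·0.30^7·0.70^0.
= 0.003572 + 0.000219 = 0.00379.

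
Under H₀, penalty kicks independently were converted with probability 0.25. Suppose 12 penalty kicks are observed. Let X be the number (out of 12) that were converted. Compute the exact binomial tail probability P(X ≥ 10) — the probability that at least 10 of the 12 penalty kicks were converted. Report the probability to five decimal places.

X is binomial with n = 12 and p = 0.25.
P(X ≥ 10) = C(12,10)·0.25^10·0.75^2 + C(12,11)·0.25^11·0.75^1 + C(12,12)·0.25^12·0.75^0.
= 0.000035 + 0.000002 + 0.000000 = 0.00004.

P = 0.00004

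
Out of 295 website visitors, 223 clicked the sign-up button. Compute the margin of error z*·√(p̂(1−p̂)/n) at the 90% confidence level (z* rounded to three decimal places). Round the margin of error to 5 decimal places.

Sample proportion p̂ = 223/295 = 0.75593.
SE = √(p̂(1−p̂)/n) = √(0.184499/295) = 0.025008.
The 90% critical value is z* = 1.645.
ME = 1.645·0.025008 = 0.04114.

ME = 0.04114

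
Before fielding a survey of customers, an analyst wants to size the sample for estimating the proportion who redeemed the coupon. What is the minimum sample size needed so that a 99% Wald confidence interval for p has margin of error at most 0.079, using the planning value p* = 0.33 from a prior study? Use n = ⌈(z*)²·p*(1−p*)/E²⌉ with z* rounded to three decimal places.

For 99% confidence, z* = 2.576.
p*(1−p*) = 0.33·0.67 = 0.2211.
(z*)²·p*(1−p*)/E² = 6.635776·0.2211/0.006241 = 235.086.
Rounding up, n = 236.

n = 236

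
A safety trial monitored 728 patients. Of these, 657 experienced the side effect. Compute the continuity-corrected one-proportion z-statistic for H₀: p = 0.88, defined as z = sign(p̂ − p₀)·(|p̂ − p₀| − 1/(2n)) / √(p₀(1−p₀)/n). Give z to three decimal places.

z = 1.809

The sample proportion is 657/728 = 0.90247. p̂ − p₀ = 0.022473.
Continuity correction 1/(2n) = 1/1456 = 0.000687.
Corrected numerator: |0.022473| − 0.000687 = 0.021786.
Null standard error: √(0.88·0.12/728) = √0.000145055 = 0.012044.
z = +0.021786/0.012044 = 1.809.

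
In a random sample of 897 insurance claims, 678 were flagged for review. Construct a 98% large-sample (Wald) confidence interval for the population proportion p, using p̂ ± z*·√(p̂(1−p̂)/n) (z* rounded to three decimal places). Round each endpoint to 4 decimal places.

(0.7225, 0.7892)

Sample proportion p̂ = 678/897 = 0.75585.
SE = √(p̂(1−p̂)/n) = √(0.184539/897) = 0.014343.
The 98% critical value is z* = 2.326.
Margin = 2.326·0.014343 = 0.03336.
So the interval runs from 0.7225 to 0.7892.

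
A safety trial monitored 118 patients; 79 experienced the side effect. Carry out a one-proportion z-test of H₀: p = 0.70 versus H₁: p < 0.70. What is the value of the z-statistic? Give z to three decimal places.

z = -0.723

Sample proportion p̂ = 79/118 = 0.66949.
Under H₀, SE = √(p₀(1−p₀)/n) = √(0.70·0.30/118) = √0.001779661 = 0.042186.
z = (0.66949 − 0.70)/0.042186 = -0.03051/0.042186 = -0.723.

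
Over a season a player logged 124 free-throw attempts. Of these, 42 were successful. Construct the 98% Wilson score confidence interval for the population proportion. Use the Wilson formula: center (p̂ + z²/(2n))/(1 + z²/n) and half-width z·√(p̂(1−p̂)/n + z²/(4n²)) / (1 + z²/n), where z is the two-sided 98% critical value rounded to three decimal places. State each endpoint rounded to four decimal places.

(0.2484, 0.4425)

p̂ = 42/124 = 0.33871; z = 2.326, so z² = 5.410276.
1 + z²/n = 1.043631.
Adjusted center: (0.33871 + z²/(2n))/1.043631 = 0.34545.
Radicand: p̂(1−p̂)/n + z²/(4n²) = 0.001806334 + 0.000087966 = 0.001894300.
Half-width = 2.326·√0.001894300/1.043631 = 0.09700.
So the interval runs from 0.2484 to 0.4425.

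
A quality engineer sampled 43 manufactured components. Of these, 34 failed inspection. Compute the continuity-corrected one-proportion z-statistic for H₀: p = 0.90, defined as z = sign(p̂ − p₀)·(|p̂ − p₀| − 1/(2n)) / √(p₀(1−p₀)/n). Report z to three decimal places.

With x = 34 successes in n = 43, p̂ = 0.79070. p̂ − p₀ = -0.109302.
Continuity correction 1/(2n) = 1/86 = 0.011628.
Corrected numerator: |-0.109302| − 0.011628 = 0.097674.
Null standard error: √(0.90·0.10/43) = √0.002093023 = 0.045750.
z = (−)0.097674/0.045750 = -2.135.

z = -2.135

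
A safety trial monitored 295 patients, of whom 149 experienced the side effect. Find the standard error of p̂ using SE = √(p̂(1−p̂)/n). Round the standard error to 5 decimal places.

p̂ = 149/295 = 0.50508.
p̂(1−p̂) = 0.249974.
SE = √(0.249974/295) = 0.02911.

SE = 0.02911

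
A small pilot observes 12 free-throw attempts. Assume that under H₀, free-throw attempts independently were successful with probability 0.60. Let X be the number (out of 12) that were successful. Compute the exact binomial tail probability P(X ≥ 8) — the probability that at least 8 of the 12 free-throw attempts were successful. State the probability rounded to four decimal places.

X is binomial with n = 12 and p = 0.60.
P(X ≥ 8) = Σ_{j=8}^{12} C(12,j)·0.60^j·0.40^{12−j}.
= 0.212841 + 0.141894 + 0.063852 + 0.017414 + 0.002177 = 0.4382.

P = 0.4382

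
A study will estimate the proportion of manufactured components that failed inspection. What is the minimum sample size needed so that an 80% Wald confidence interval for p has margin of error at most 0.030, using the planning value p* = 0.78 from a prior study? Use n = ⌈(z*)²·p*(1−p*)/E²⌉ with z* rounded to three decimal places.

n = 314

The 80% critical value is z* = 1.282.
p*(1−p*) = 0.1716.
Required n before rounding: 1.643524 × 0.1716 / 0.030² = 313.365.
⌈313.365⌉ = 314.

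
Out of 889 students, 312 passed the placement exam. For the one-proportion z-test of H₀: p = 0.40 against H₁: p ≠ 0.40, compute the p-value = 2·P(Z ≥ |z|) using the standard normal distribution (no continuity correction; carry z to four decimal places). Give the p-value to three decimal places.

p̂ = 312/889 = 0.35096.
Null standard error: √(0.40·0.60/889) = √0.000269966 = 0.016431.
Test statistic (full precision, shown to 4 dp): z = (312/889 − 0.40)/SE₀ ≈ -2.9849.
From the standard normal, 2·P(Z ≥ |z|) = 0.003.

p-value = 0.003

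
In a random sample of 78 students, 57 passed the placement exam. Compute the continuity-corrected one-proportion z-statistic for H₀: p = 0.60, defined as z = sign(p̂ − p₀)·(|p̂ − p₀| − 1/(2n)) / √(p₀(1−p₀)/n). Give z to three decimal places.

The sample proportion is 57/78 = 0.73077. p̂ − p₀ = 0.130769.
Continuity correction 1/(2n) = 1/156 = 0.006410.
Corrected numerator: |0.130769| − 0.006410 = 0.124359.
SE₀ = √(0.60·0.40/78) = 0.055470.
z = (+)0.124359/0.055470 = 2.242.

z = 2.242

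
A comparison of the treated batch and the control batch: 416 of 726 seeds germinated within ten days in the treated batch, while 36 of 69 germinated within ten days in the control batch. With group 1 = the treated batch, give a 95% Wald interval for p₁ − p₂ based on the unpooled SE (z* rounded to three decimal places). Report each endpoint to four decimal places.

(-0.0720, 0.1745)

p̂₁ = 416/726 = 0.57300, p̂₂ = 36/69 = 0.52174; p̂₁ − p̂₂ = 0.05126.
SE = √(0.000337012 + 0.003616339) = √0.003953351 = 0.062876.
z* = 1.960 at the 95% level. Margin = 1.960·0.062876 = 0.12324.
So the interval runs from -0.0720 to 0.1745.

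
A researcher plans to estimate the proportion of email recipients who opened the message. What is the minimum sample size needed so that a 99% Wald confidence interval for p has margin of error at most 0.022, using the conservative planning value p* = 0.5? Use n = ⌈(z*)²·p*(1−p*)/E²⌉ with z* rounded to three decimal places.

n = 3428

The 99% critical value is z* = 2.576.
p*(1−p*) = 0.2500.
(z*)²·p*(1−p*)/E² = 6.635776·0.2500/0.000484 = 3427.570.
Rounding up, n = 3428.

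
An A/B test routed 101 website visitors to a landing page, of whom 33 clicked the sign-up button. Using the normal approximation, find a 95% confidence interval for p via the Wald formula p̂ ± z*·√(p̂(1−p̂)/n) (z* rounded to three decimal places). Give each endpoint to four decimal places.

p̂ = 33/101 = 0.32673.
Standard error of p̂: √(0.219978/101) = √0.002178004 = 0.046669.
The 95% critical value is z* = 1.960.
Margin of error: 1.960 × 0.046669 = 0.09147.
CI: 0.32673 ± 0.09147 = (0.2353, 0.4182).

(0.2353, 0.4182)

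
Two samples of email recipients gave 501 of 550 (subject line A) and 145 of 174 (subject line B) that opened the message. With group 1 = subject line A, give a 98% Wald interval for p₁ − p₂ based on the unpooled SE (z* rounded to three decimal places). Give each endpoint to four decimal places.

p̂₁ = 501/550 = 0.91091, p̂₂ = 145/174 = 0.83333; p̂₁ − p̂₂ = 0.07758.
Unpooled SE = √(p̂₁(1−p̂₁)/n₁ + p̂₂(1−p̂₂)/n₂) = √(0.000147552 + 0.000798212) = 0.030753.
z* = 2.326 at the 98% level. Margin = 2.326·0.030753 = 0.07153.
So the interval runs from 0.0060 to 0.1491.

(0.0060, 0.1491)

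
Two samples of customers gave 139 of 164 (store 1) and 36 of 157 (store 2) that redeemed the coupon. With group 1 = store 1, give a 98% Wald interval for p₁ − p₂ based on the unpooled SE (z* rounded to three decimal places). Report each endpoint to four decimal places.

(0.5165, 0.7200)

p̂₁ = 139/164 = 0.84756, p̂₂ = 36/157 = 0.22930; p̂₁ − p̂₂ = 0.61826.
SE = √(0.000787813 + 0.001125613) = √0.001913426 = 0.043743.
For 98% confidence, z* = 2.326. Margin of error = 0.10175.
CI: 0.61826 ± 0.10175 = (0.5165, 0.7200).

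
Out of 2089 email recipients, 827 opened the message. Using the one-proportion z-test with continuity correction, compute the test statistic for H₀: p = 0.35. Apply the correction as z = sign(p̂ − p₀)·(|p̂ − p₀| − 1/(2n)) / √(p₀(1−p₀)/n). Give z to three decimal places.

p̂ = 827/2089 = 0.39588. p̂ − p₀ = 0.045883.
1/(2n) = 0.000239.
Corrected numerator: |0.045883| − 0.000239 = 0.045644.
Under H₀, SE = √(p₀(1−p₀)/n) = √(0.35·0.65/2089) = √0.000108904 = 0.010436.
z = (+)0.045644/0.010436 = 4.374.

z = 4.374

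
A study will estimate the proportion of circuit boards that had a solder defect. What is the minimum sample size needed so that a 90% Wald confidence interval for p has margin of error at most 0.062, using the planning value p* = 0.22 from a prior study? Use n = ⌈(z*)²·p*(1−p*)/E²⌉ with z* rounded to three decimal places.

n = 121

For 90% confidence, z* = 1.645.
p*(1−p*) = 0.1716.
Required n before rounding: 2.706025 × 0.1716 / 0.062² = 120.800.
Rounding up, n = 121.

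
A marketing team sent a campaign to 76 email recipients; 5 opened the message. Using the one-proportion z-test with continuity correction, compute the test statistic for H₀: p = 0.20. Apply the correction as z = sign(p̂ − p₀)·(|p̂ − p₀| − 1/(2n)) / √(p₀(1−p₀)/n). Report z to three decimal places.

z = -2.782

Sample proportion p̂ = 5/76 = 0.06579. p̂ − p₀ = -0.134211.
Continuity correction 1/(2n) = 1/152 = 0.006579.
Corrected numerator: |-0.134211| − 0.006579 = 0.127632.
Under H₀, SE = √(p₀(1−p₀)/n) = √(0.20·0.80/76) = √0.002105263 = 0.045883.
z = −0.127632/0.045883 = -2.782.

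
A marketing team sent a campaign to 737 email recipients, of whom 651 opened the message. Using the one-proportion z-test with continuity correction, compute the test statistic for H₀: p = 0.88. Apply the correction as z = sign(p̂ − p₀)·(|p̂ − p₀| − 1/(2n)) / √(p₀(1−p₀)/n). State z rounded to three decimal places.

z = 0.220

With x = 651 successes in n = 737, p̂ = 0.88331. p̂ − p₀ = 0.003311.
Continuity correction 1/(2n) = 1/1474 = 0.000678.
Corrected numerator: |0.003311| − 0.000678 = 0.002633.
Under H₀, SE = √(p₀(1−p₀)/n) = √(0.88·0.12/737) = √0.000143284 = 0.011970.
z = +0.002633/0.011970 = 0.220.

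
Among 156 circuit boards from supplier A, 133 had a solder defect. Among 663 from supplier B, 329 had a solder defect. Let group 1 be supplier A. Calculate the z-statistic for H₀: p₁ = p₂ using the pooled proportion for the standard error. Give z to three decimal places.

z = 8.075

Sample proportions: p̂₁ = 133/156 = 0.85256 and p̂₂ = 329/663 = 0.49623.
Pooling: p̂ = 462/819 = 0.56410.
SE = √[p̂(1−p̂)(1/n₁+1/n₂)] = √[0.56410·0.43590·(1/156+1/663)] ≈ 0.044126.
z = (p̂₁ − p̂₂)/SE = (0.85256 − 0.49623)/0.044126 = 0.35633/0.044126 = 8.075.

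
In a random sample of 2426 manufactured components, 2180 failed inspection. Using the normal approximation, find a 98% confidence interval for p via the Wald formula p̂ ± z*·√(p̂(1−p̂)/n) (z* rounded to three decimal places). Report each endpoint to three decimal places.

(0.884, 0.913)

The sample proportion is 2180/2426 = 0.89860.
SE = √(p̂(1−p̂)/n) = √(0.091119/2426) = 0.006129.
For 98% confidence, z* = 2.326.
Margin of error: 2.326 × 0.006129 = 0.01426.
So the interval runs from 0.884 to 0.913.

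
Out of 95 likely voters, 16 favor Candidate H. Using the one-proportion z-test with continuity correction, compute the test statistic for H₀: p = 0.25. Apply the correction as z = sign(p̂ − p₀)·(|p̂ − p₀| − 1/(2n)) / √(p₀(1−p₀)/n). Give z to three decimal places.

z = -1.718

p̂ = 16/95 = 0.16842. p̂ − p₀ = -0.081579.
Continuity correction 1/(2n) = 1/190 = 0.005263.
Corrected numerator: |-0.081579| − 0.005263 = 0.076316.
Under H₀, SE = √(p₀(1−p₀)/n) = √(0.25·0.75/95) = √0.001973684 = 0.044426.
z = (−)0.076316/0.044426 = -1.718.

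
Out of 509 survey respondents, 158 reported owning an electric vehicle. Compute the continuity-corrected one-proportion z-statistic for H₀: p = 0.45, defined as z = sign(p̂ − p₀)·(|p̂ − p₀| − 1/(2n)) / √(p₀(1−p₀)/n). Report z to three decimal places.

p̂ = 158/509 = 0.31041. p̂ − p₀ = -0.139587.
Continuity correction 1/(2n) = 1/1018 = 0.000982.
Corrected numerator: |-0.139587| − 0.000982 = 0.138605.
Null standard error: √(0.45·0.55/509) = √0.000486248 = 0.022051.
z = (−)0.138605/0.022051 = -6.286.

z = -6.286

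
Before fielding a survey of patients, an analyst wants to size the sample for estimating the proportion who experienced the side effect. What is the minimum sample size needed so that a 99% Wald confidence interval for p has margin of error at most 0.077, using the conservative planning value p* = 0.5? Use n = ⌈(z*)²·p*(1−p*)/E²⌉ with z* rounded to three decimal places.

n = 280

For 99% confidence, z* = 2.576.
p*(1−p*) = 0.2500.
Required n before rounding: 6.635776 × 0.2500 / 0.077² = 279.802.
⌈279.802⌉ = 280.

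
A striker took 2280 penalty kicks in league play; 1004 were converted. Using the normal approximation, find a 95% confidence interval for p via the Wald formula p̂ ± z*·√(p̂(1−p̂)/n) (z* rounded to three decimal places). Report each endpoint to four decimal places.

(0.4200, 0.4607)

The sample proportion is 1004/2280 = 0.44035.
SE = √(p̂(1−p̂)/n) = √(0.246442/2280) = 0.010397.
z* = 1.960 at the 95% level.
Margin of error: 1.960 × 0.010397 = 0.02038.
So the interval runs from 0.4200 to 0.4607.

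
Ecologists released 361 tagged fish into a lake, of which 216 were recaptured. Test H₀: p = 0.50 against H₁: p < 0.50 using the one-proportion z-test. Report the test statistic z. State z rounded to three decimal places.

z = 3.737

With x = 216 successes in n = 361, p̂ = 0.59834.
SE₀ = √(0.50·0.50/361) = 0.026316.
z = (p̂ − p₀)/SE = (0.59834 − 0.50)/0.026316 = 3.737.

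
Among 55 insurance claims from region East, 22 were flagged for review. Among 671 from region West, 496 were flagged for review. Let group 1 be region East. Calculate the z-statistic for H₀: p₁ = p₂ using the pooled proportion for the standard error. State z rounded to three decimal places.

p̂₁ = 22/55 = 0.40000, p̂₂ = 496/671 = 0.73920.
Pooled p̂ = (22+496)/(55+671) = 518/726 = 0.71350.
Pooled SE = √[0.2044183·0.01967213] ≈ 0.063414.
z = -0.33920/0.063414 = -5.349.

z = -5.349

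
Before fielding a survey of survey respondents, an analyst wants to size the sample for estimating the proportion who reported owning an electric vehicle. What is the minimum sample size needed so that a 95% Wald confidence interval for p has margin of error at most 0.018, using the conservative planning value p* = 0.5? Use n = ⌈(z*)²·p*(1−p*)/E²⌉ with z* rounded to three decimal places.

The 95% critical value is z* = 1.960.
p*(1−p*) = 0.2500.
(z*)²·p*(1−p*)/E² = 3.841600·0.2500/0.000324 = 2964.198.
⌈2964.198⌉ = 2965.

n = 2965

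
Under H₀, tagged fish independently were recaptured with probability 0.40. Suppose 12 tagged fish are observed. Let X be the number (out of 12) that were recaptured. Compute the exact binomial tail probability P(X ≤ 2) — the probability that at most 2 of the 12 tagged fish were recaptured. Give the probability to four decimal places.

X ~ Binomial(n=12, p=0.40).
P(X ≤ 2) = C(12,0)·0.40^0·0.60^12 + C(12,1)·0.40^1·0.60^11 + C(12,2)·0.40^2·0.60^10.
= 0.002177 + 0.017414 + 0.063852 = 0.0834.

P = 0.0834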